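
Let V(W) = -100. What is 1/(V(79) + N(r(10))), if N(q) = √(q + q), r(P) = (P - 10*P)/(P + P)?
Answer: -100/10009 - 3*I/10009 ≈ -0.009991 - 0.00029973*I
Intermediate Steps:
r(P) = -9/2 (r(P) = (-9*P)/((2*P)) = (-9*P)*(1/(2*P)) = -9/2)
N(q) = √2*√q (N(q) = √(2*q) = √2*√q)
1/(V(79) + N(r(10))) = 1/(-100 + √2*√(-9/2)) = 1/(-100 + √2*(3*I*√2/2)) = 1/(-100 + 3*I) = (-100 - 3*I)/10009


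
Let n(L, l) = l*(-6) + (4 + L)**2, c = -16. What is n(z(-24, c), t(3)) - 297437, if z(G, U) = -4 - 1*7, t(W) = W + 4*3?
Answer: -297478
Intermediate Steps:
t(W) = 12 + W (t(W) = W + 12 = 12 + W)
z(G, U) = -11 (z(G, U) = -4 - 7 = -11)
n(L, l) = (4 + L)**2 - 6*l (n(L, l) = -6*l + (4 + L)**2 = (4 + L)**2 - 6*l)
n(z(-24, c), t(3)) - 297437 = ((4 - 11)**2 - 6*(12 + 3)) - 297437 = ((-7)**2 - 6*15) - 297437 = (49 - 90) - 297437 = -41 - 297437 = -297478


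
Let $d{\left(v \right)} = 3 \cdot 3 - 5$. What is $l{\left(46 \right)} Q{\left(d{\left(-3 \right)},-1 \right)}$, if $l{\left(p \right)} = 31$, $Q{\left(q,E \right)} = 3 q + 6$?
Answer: $558$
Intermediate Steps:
$d{\left(v \right)} = 4$ ($d{\left(v \right)} = 9 - 5 = 4$)
$Q{\left(q,E \right)} = 6 + 3 q$
$l{\left(46 \right)} Q{\left(d{\left(-3 \right)},-1 \right)} = 31 \left(6 + 3 \cdot 4\right) = 31 \left(6 + 12\right) = 31 \cdot 18 = 558$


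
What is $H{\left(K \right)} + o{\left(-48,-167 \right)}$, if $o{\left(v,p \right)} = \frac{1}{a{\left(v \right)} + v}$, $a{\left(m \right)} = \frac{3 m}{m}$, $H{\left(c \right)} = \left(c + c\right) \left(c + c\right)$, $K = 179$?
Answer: $\frac{5767379}{45} \approx 1.2816 \cdot 10^{5}$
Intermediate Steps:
$H{\left(c \right)} = 4 c^{2}$ ($H{\left(c \right)} = 2 c 2 c = 4 c^{2}$)
$a{\left(m \right)} = 3$
$o{\left(v,p \right)} = \frac{1}{3 + v}$
$H{\left(K \right)} + o{\left(-48,-167 \right)} = 4 \cdot 179^{2} + \frac{1}{3 - 48} = 4 \cdot 32041 + \frac{1}{-45} = 128164 - \frac{1}{45} = \frac{5767379}{45}$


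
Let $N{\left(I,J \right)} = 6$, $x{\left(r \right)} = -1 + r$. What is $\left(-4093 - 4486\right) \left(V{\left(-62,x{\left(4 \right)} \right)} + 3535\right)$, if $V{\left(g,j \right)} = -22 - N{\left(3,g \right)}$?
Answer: $-30086553$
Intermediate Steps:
$V{\left(g,j \right)} = -28$ ($V{\left(g,j \right)} = -22 - 6 = -28$)
$\left(-4093 - 4486\right) \left(V{\left(-62,x{\left(4 \right)} \right)} + 3535\right) = \left(-4093 - 4486\right) \left(-28 + 3535\right) = \left(-8579\right) 3507 = -30086553$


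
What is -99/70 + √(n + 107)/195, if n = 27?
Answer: -99/70 + √134/195 ≈ -1.3549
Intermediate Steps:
-99/70 + √(n + 107)/195 = -99/70 + √(27 + 107)/195 = -99*1/70 + √134*(1/195) = -99/70 + √134/195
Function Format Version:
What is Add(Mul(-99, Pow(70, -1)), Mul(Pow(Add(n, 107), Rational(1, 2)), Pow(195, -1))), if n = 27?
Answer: Add(Rational(-99, 70), Mul(Rational(1, 195), Pow(134, Rational(1, 2)))) ≈ -1.3549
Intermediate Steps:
Add(Mul(-99, Pow(70, -1)), Mul(Pow(Add(n, 107), Rational(1, 2)), Pow(195, -1))) = Add(Mul(-99, Pow(70, -1)), Mul(Pow(Add(27, 107), Rational(1, 2)), Pow(195, -1))) = Add(Mul(-99, Rational(1, 70)), Mul(Pow(134, Rational(1, 2)), Rational(1, 195))) = Add(Rational(-99, 70), Mul(Rational(1, 195), Pow(134, Rational(1, 2))))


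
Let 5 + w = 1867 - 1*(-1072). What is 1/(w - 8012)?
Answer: -1/5078 ≈ -0.00019693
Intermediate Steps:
w = 2934 (w = -5 + (1867 - 1*(-1072)) = -5 + (1867 + 1072) = -5 + 2939 = 2934)
1/(w - 8012) = 1/(2934 - 8012) = 1/(-5078) = -1/5078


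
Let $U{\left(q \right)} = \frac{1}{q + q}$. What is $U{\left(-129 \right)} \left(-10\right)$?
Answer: $\frac{5}{129} \approx 0.03876$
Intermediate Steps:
$U{\left(q \right)} = \frac{1}{2 q}$
$U{\left(-129 \right)} \left(-10\right) = \frac{1}{2 \left(-129\right)} \left(-10\right) = \frac{1}{2} \left(- \frac{1}{129}\right) \left(-10\right) = \left(- \frac{1}{258}\right) \left(-10\right) = \frac{5}{129}$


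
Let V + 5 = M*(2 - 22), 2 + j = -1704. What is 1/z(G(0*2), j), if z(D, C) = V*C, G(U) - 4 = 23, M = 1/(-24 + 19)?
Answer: 1/1706 ≈ 0.00058617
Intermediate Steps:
j = -1706 (j = -2 - 1704 = -1706)
M = -⅕ (M = 1/(-5) = -⅕ ≈ -0.20000)
V = -1 (V = -5 - (2 - 22)/5 = -5 - ⅕*(-20) = -5 + 4 = -1)
G(U) = 27 (G(U) = 4 + 23 = 27)
z(D, C) = -C
1/z(G(0*2), j) = 1/(-1*(-1706)) = 1/1706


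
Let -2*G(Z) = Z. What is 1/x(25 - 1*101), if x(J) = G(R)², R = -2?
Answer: 1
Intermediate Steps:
G(Z) = -Z/2
x(J) = 1 (x(J) = (-½*(-2))² = 1² = 1)
1/x(25 - 1*101) = 1/1 = 1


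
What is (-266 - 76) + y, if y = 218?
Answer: -124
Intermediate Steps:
(-266 - 76) + y = (-266 - 76) + 218 = -342 + 218 = -124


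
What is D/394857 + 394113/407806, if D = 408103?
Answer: 322045128859/161025053742 ≈ 2.0000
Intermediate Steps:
D/394857 + 394113/407806 = 408103/394857 + 394113/407806 = 322045128859/161025053742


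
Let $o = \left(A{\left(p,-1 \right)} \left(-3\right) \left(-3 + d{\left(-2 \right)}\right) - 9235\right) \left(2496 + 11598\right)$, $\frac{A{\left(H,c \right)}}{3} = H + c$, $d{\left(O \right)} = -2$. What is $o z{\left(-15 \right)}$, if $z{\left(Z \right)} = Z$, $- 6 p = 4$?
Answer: $1968227100$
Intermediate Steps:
$p = - \frac{2}{3}$ ($p = \left(- \frac{1}{6}\right) 4 = - \frac{2}{3} \approx -0.66667$)
$A{\left(H,c \right)} = 3 H + 3 c$ ($A{\left(H,c \right)} = 3 \left(H + c\right) = 3 H + 3 c$)
$o = -131215140$ ($o = \left(\left(3 \left(- \frac{2}{3}\right) + 3 \left(-1\right)\right) \left(-3\right) \left(-3 - 2\right) - 9235\right) \left(2496 + 11598\right) = \left(\left(-2 - 3\right) \left(-3\right) \left(-5\right) - 9235\right) 14094 = \left(\left(-5\right) \left(-3\right) \left(-5\right) - 9235\right) 14094 = \left(15 \left(-5\right) - 9235\right) 14094 = \left(-75 - 9235\right) 14094 = \left(-9310\right) 14094 = -131215140$)
$o z{\left(-15 \right)} = \left(-131215140\right) \left(-15\right) = 1968227100$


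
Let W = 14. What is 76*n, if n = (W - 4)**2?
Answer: 7600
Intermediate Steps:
n = 100 (n = (14 - 4)**2 = 10**2 = 100)
76*n = 76*100 = 7600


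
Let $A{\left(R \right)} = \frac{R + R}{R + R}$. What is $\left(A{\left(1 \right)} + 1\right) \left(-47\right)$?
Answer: $-94$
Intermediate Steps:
$A{\left(R \right)} = 1$ ($A{\left(R \right)} = \frac{2 R}{2 R} = 2 R \frac{1}{2 R} = 1$)
$\left(A{\left(1 \right)} + 1\right) \left(-47\right) = \left(1 + 1\right) \left(-47\right) = 2 \left(-47\right) = -94$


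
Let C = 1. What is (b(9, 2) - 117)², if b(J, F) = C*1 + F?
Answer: 12996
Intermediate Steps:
b(J, F) = 1 + F (b(J, F) = 1*1 + F = 1 + F)
(b(9, 2) - 117)² = ((1 + 2) - 117)² = (3 - 117)² = (-114)² = 12996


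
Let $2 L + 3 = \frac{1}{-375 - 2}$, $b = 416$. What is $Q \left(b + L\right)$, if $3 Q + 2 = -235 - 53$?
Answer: $- \frac{1562660}{39} \approx -40068.0$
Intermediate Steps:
$L = - \frac{566}{377}$ ($L = - \frac{3}{2} + \frac{1}{2 \left(-375 - 2\right)} = - \frac{3}{2} + \frac{1}{2 \left(-377\right)} = - \frac{3}{2} + \frac{1}{2} \left(- \frac{1}{377}\right) = - \frac{3}{2} - \frac{1}{754} = - \frac{566}{377} \approx -1.5013$)
$Q = - \frac{290}{3}$ ($Q = - \frac{2}{3} + \frac{-235 - 53}{3} = - \frac{2}{3} + \frac{1}{3} \left(-288\right) = - \frac{2}{3} - 96 = - \frac{290}{3} \approx -96.667$)
$Q \left(b + L\right) = - \frac{290 \left(416 - \frac{566}{377}\right)}{3} = \left(- \frac{290}{3}\right) \frac{156266}{377} = - \frac{1562660}{39}$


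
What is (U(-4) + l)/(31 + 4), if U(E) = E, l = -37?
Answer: -41/35 ≈ -1.1714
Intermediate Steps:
(U(-4) + l)/(31 + 4) = (-4 - 37)/(31 + 4) = -41/35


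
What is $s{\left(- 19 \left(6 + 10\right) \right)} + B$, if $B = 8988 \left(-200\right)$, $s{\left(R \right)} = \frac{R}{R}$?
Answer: $-1797599$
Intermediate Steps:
$s{\left(R \right)} = 1$
$B = -1797600$
$s{\left(- 19 \left(6 + 10\right) \right)} + B = 1 - 1797600 = -1797599$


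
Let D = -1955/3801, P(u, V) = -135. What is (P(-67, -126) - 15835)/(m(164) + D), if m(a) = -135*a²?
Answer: 12140394/2760256183 ≈ 0.0043983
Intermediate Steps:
D = -1955/3801 (D = -1955*1/3801 = -1955/3801 ≈ -0.51434)
(P(-67, -126) - 15835)/(m(164) + D) = (-135 - 15835)/(-135*164² - 1955/3801) = -15970/(-135*26896 - 1955/3801) = -15970/(-3630960 - 1955/3801) = -15970/(-13801280915/3801) = -15970*(-3801/13801280915) = 12140394/2760256183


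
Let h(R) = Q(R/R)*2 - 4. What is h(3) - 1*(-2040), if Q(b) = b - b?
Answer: 2036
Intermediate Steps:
Q(b) = 0
h(R) = -4 (h(R) = 0*2 - 4 = 0 - 4 = -4)
h(3) - 1*(-2040) = -4 - 1*(-2040) = -4 + 2040 = 2036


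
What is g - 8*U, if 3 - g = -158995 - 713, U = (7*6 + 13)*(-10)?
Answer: 164111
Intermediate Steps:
U = -550 (U = (42 + 13)*(-10) = 55*(-10) = -550)
g = 159711 (g = 3 - (-158995 - 713) = 3 - 1*(-159708) = 3 + 159708 = 159711)
g - 8*U = 159711 - 8*(-550) = 159711 + 4400 = 164111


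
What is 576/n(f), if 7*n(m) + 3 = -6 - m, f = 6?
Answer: -1344/5 ≈ -268.80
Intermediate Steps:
n(m) = -9/7 - m/7 (n(m) = -3/7 + (-6 - m)/7 = -3/7 + (-6/7 - m/7) = -9/7 - m/7)
576/n(f) = 576/(-9/7 - ⅐*6) = 576/(-9/7 - 6/7) = 576/(-15/7) = 576*(-7/15) = -1344/5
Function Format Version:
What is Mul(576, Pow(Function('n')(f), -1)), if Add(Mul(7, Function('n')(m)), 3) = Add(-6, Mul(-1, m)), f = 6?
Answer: Rational(-1344, 5) ≈ -268.80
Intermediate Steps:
Function('n')(m) = Add(Rational(-9, 7), Mul(Rational(-1, 7), m)) (Function('n')(m) = Add(Rational(-3, 7), Mul(Rational(1, 7), Add(-6, Mul(-1, m)))) = Add(Rational(-3, 7), Add(Rational(-6, 7), Mul(Rational(-1, 7), m))) = Add(Rational(-9, 7), Mul(Rational(-1, 7), m)))
Mul(576, Pow(Function('n')(f), -1)) = Mul(576, Pow(Add(Rational(-9, 7), Mul(Rational(-1, 7), 6)), -1)) = Mul(576, Pow(Add(Rational(-9, 7), Rational(-6, 7)), -1)) = Mul(576, Pow(Rational(-15, 7), -1)) = Mul(576, Rational(-7, 15)) = Rational(-1344, 5)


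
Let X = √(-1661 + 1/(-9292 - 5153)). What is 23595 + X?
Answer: 23595 + I*√38508999330/4815 ≈ 23595.0 + 40.755*I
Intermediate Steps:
X = I*√38508999330/4815 (X = √(-1661 + 1/(-14445)) = √(-1661 - 1/14445) = √(-23993146/14445) = I*√38508999330/4815 ≈ 40.755*I)
23595 + X = 23595 + I*√38508999330/4815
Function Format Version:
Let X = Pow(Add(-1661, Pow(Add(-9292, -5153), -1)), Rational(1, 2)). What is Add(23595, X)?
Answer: Add(23595, Mul(Rational(1, 4815), I, Pow(38508999330, Rational(1, 2)))) ≈ Add(23595., Mul(40.755, I))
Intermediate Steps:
X = Mul(Rational(1, 4815), I, Pow(38508999330, Rational(1, 2))) (X = Pow(Add(-1661, Pow(-14445, -1)), Rational(1, 2)) = Pow(Add(-1661, Rational(-1, 14445)), Rational(1, 2)) = Pow(Rational(-23993146, 14445), Rational(1, 2)) = Mul(Rational(1, 4815), I, Pow(38508999330, Rational(1, 2))) ≈ Mul(40.755, I))
Add(23595, X) = Add(23595, Mul(Rational(1, 4815), I, Pow(38508999330, Rational(1, 2))))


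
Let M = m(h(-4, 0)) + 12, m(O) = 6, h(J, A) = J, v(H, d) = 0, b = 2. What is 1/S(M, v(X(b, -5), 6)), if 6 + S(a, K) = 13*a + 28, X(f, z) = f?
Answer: 1/256 ≈ 0.0039063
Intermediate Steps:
M = 18 (M = 6 + 12 = 18)
S(a, K) = 22 + 13*a (S(a, K) = -6 + (13*a + 28) = -6 + (28 + 13*a) = 22 + 13*a)
1/S(M, v(X(b, -5), 6)) = 1/(22 + 13*18) = 1/(22 + 234) = 1/256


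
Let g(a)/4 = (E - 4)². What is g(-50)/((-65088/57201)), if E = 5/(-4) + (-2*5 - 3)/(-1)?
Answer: -18323387/86784 ≈ -211.14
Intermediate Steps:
E = 47/4 (E = 5*(-¼) + (-10 - 3)*(-1) = -5/4 - 13*(-1) = -5/4 + 13 = 47/4 ≈ 11.750)
g(a) = 961/4 (g(a) = 4*(47/4 - 4)² = 4*(31/4)² = 4*(961/16) = 961/4)
g(-50)/((-65088/57201)) = 961/(4*((-65088/57201))) = 961/(4*((-65088*1/57201))) = 961/(4*(-21696/19067)) = (961/4)*(-19067/21696) = -18323387/86784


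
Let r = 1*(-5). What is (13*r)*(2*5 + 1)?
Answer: -715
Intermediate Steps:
r = -5
(13*r)*(2*5 + 1) = (13*(-5))*(2*5 + 1) = -65*(10 + 1) = -65*11 = -715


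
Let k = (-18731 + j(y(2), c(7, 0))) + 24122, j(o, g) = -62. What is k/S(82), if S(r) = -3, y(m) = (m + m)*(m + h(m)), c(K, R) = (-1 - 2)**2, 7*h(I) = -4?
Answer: -5329/3 ≈ -1776.3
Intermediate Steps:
h(I) = -4/7 (h(I) = (1/7)*(-4) = -4/7)
c(K, R) = 9 (c(K, R) = (-3)**2 = 9)
y(m) = 2*m*(-4/7 + m) (y(m) = (m + m)*(m - 4/7) = (2*m)*(-4/7 + m) = 2*m*(-4/7 + m))
k = 5329 (k = (-18731 - 62) + 24122 = -18793 + 24122 = 5329)
k/S(82) = 5329/(-3) = 5329*(-1/3) = -5329/3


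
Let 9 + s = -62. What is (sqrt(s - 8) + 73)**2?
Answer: (73 + I*sqrt(79))**2 ≈ 5250.0 + 1297.7*I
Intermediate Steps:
s = -71 (s = -9 - 62 = -71)
(sqrt(s - 8) + 73)**2 = (sqrt(-71 - 8) + 73)**2 = (sqrt(-79) + 73)**2 = (I*sqrt(79) + 73)**2 = (73 + I*sqrt(79))**2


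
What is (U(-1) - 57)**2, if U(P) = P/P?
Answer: 3136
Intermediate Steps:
U(P) = 1
(U(-1) - 57)**2 = (1 - 57)**2 = (-56)**2 = 3136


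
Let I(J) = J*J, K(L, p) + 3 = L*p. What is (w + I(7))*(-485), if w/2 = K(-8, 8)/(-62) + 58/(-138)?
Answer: -52203460/2139 ≈ -24406.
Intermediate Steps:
K(L, p) = -3 + L*p
w = 2825/2139 (w = 2*((-3 - 8*8)/(-62) + 58/(-138)) = 2*((-3 - 64)*(-1/62) + 58*(-1/138)) = 2*(-67*(-1/62) - 29/69) = 2*(67/62 - 29/69) = 2*(2825/4278) = 2825/2139 ≈ 1.3207)
I(J) = J**2
(w + I(7))*(-485) = (2825/2139 + 7**2)*(-485) = (2825/2139 + 49)*(-485) = (107636/2139)*(-485) = -52203460/2139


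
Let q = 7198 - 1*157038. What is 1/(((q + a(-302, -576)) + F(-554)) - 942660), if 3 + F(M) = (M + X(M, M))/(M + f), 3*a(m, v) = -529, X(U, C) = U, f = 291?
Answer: -789/862120670 ≈ -9.1519e-7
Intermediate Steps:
a(m, v) = -529/3 (a(m, v) = (1/3)*(-529) = -529/3)
q = -149840 (q = 7198 - 157038 = -149840)
F(M) = -3 + 2*M/(291 + M) (F(M) = -3 + (M + M)/(M + 291) = -3 + (2*M)/(291 + M) = -3 + 2*M/(291 + M))
1/(((q + a(-302, -576)) + F(-554)) - 942660) = 1/(((-149840 - 529/3) + (-873 - 1*(-554))/(291 - 554)) - 942660) = 1/((-450049/3 + (-873 + 554)/(-263)) - 942660) = 1/((-450049/3 - 1/263*(-319)) - 942660) = 1/((-450049/3 + 319/263) - 942660) = 1/(-118361930/789 - 942660) = 1/(-862120670/789) = -789/862120670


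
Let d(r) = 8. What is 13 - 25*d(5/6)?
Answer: -187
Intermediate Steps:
13 - 25*d(5/6) = 13 - 25*8 = 13 - 200 = -187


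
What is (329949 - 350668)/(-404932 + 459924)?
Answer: -20719/54992 ≈ -0.37676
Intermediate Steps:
(329949 - 350668)/(-404932 + 459924) = -20719/54992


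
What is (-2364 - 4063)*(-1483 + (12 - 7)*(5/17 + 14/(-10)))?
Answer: 162635235/17 ≈ 9.5668e+6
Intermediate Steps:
(-2364 - 4063)*(-1483 + (12 - 7)*(5/17 + 14/(-10))) = -6427*(-1483 + 5*(5*(1/17) + 14*(-⅒))) = -6427*(-1483 + 5*(5/17 - 7/5)) = -6427*(-1483 + 5*(-94/85)) = -6427*(-1483 - 94/17) = -6427*(-25305/17) = 162635235/17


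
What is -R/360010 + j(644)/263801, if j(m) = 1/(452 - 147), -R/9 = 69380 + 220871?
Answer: 42036108796001/5793230878610 ≈ 7.2561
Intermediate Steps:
R = -2612259 (R = -9*(69380 + 220871) = -9*290251 = -2612259)
j(m) = 1/305
-R/360010 + j(644)/263801 = -1*(-2612259)/360010 + (1/305)/263801 = 2612259*(1/360010) + (1/305)*(1/263801) = 2612259/360010 + 1/80459305 = 42036108796001/5793230878610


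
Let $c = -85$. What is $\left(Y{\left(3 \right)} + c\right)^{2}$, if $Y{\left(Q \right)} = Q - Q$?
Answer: $7225$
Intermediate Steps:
$Y{\left(Q \right)} = 0$
$\left(Y{\left(3 \right)} + c\right)^{2} = \left(0 - 85\right)^{2} = \left(-85\right)^{2} = 7225$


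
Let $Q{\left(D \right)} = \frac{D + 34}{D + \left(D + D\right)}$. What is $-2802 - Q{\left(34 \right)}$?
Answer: $- \frac{8408}{3} \approx -2802.7$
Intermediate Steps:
$Q{\left(D \right)} = \frac{34 + D}{3 D}$ ($Q{\left(D \right)} = \frac{34 + D}{D + 2 D} = \frac{34 + D}{3 D}$)
$-2802 - Q{\left(34 \right)} = -2802 - \frac{34 + 34}{3 \cdot 34} = -2802 - \frac{1}{3} \cdot \frac{1}{34} \cdot 68 = -2802 - \frac{2}{3} = - \frac{8408}{3}$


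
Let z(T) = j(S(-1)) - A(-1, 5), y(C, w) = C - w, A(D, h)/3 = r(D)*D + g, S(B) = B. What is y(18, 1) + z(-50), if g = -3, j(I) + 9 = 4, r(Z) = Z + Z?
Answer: 15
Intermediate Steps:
r(Z) = 2*Z
j(I) = -5 (j(I) = -9 + 4 = -5)
A(D, h) = -9 + 6*D**2 (A(D, h) = 3*((2*D)*D - 3) = 3*(2*D**2 - 3) = 3*(-3 + 2*D**2) = -9 + 6*D**2)
z(T) = -2 (z(T) = -5 - (-9 + 6*(-1)**2) = -5 - (-9 + 6*1) = -5 - (-9 + 6) = -5 - 1*(-3) = -5 + 3 = -2)
y(18, 1) + z(-50) = (18 - 1*1) - 2 = (18 - 1) - 2 = 17 - 2 = 15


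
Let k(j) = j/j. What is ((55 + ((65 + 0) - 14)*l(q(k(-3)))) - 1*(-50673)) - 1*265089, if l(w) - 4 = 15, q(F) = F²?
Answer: -213392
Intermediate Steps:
k(j) = 1
l(w) = 19 (l(w) = 4 + 15 = 19)
((55 + ((65 + 0) - 14)*l(q(k(-3)))) - 1*(-50673)) - 1*265089 = ((55 + ((65 + 0) - 14)*19) - 1*(-50673)) - 1*265089 = ((55 + (65 - 14)*19) + 50673) - 265089 = ((55 + 51*19) + 50673) - 265089 = ((55 + 969) + 50673) - 265089 = (1024 + 50673) - 265089 = 51697 - 265089 = -213392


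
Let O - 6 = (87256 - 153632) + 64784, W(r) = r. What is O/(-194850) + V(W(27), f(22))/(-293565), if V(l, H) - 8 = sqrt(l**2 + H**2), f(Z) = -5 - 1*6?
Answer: 15467843/1906704675 - sqrt(34)/58713 ≈ 0.0080130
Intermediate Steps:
f(Z) = -11 (f(Z) = -5 - 6 = -11)
V(l, H) = 8 + sqrt(H**2 + l**2) (V(l, H) = 8 + sqrt(l**2 + H**2) = 8 + sqrt(H**2 + l**2))
O = -1586 (O = 6 + ((87256 - 153632) + 64784) = 6 + (-66376 + 64784) = 6 - 1592 = -1586)
O/(-194850) + V(W(27), f(22))/(-293565) = -1586/(-194850) + (8 + sqrt((-11)**2 + 27**2))/(-293565) = -1586*(-1/194850) + (8 + sqrt(121 + 729))*(-1/293565) = 793/97425 + (8 + sqrt(850))*(-1/293565) = 793/97425 + (8 + 5*sqrt(34))*(-1/293565) = 793/97425 + (-8/293565 - sqrt(34)/58713) = 15467843/1906704675 - sqrt(34)/58713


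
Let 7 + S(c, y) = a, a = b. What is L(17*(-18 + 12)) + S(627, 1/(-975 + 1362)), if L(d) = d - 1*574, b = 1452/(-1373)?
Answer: -939211/1373 ≈ -684.06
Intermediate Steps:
b = -1452/1373 (b = 1452*(-1/1373) = -1452/1373 ≈ -1.0575)
a = -1452/1373 ≈ -1.0575
S(c, y) = -11063/1373 (S(c, y) = -7 - 1452/1373 = -11063/1373)
L(d) = -574 + d (L(d) = d - 574 = -574 + d)
L(17*(-18 + 12)) + S(627, 1/(-975 + 1362)) = (-574 + 17*(-18 + 12)) - 11063/1373 = (-574 + 17*(-6)) - 11063/1373 = (-574 - 102) - 11063/1373 = -676 - 11063/1373 = -939211/1373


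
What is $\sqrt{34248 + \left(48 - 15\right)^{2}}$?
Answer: $\sqrt{35337} \approx 187.98$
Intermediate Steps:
$\sqrt{34248 + \left(48 - 15\right)^{2}} = \sqrt{34248 + 33^{2}} = \sqrt{34248 + 1089} = \sqrt{35337}$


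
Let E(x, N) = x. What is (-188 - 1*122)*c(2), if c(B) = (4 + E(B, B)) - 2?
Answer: -1240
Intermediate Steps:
c(B) = 2 + B (c(B) = (4 + B) - 2 = 2 + B)
(-188 - 1*122)*c(2) = (-188 - 1*122)*(2 + 2) = (-188 - 122)*4 = -310*4 = -1240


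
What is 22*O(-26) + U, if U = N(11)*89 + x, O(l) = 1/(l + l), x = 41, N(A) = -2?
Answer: -3573/26 ≈ -137.42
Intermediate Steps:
O(l) = 1/(2*l)
U = -137 (U = -2*89 + 41 = -178 + 41 = -137)
22*O(-26) + U = 22*((1/2)/(-26)) - 137 = 22*((1/2)*(-1/26)) - 137 = 22*(-1/52) - 137 = -11/26 - 137 = -3573/26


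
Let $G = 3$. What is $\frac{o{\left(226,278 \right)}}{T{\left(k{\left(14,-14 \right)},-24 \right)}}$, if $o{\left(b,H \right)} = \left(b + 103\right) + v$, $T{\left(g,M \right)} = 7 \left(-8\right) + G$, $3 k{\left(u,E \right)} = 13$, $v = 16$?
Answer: $- \frac{345}{53} \approx -6.5094$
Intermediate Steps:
$k{\left(u,E \right)} = \frac{13}{3}$ ($k{\left(u,E \right)} = \frac{1}{3} \cdot 13 = \frac{13}{3}$)
$T{\left(g,M \right)} = -53$ ($T{\left(g,M \right)} = 7 \left(-8\right) + 3 = -56 + 3 = -53$)
$o{\left(b,H \right)} = 119 + b$ ($o{\left(b,H \right)} = \left(b + 103\right) + 16 = \left(103 + b\right) + 16 = 119 + b$)
$\frac{o{\left(226,278 \right)}}{T{\left(k{\left(14,-14 \right)},-24 \right)}} = \frac{119 + 226}{-53} = 345 \left(- \frac{1}{53}\right) = - \frac{345}{53}$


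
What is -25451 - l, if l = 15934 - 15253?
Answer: -26132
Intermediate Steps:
l = 681
-25451 - l = -25451 - 1*681 = -25451 - 681 = -26132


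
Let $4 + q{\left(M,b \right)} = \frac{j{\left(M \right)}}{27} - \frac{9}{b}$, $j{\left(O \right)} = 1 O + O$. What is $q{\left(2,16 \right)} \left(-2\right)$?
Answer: $\frac{1907}{216} \approx 8.8287$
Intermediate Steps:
$j{\left(O \right)} = 2 O$ ($j{\left(O \right)} = O + O = 2 O$)
$q{\left(M,b \right)} = -4 - \frac{9}{b} + \frac{2 M}{27}$ ($q{\left(M,b \right)} = -4 + \left(\frac{2 M}{27} - \frac{9}{b}\right) = -4 + \left(- \frac{9}{b} + \frac{2 M}{27}\right) = -4 - \frac{9}{b} + \frac{2 M}{27}$)
$q{\left(2,16 \right)} \left(-2\right) = \left(-4 - \frac{9}{16} + \frac{2}{27} \cdot 2\right) \left(-2\right) = \left(-4 - \frac{9}{16} + \frac{4}{27}\right) \left(-2\right) = \left(- \frac{1907}{432}\right) \left(-2\right) = \frac{1907}{216}$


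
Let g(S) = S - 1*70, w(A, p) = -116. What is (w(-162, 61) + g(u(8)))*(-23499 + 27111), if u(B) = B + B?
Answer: -614040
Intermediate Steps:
u(B) = 2*B
g(S) = -70 + S (g(S) = S - 70 = -70 + S)
(w(-162, 61) + g(u(8)))*(-23499 + 27111) = (-116 + (-70 + 2*8))*(-23499 + 27111) = (-116 + (-70 + 16))*3612 = (-116 - 54)*3612 = -170*3612 = -614040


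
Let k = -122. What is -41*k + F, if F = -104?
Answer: 4898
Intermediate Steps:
-41*k + F = -41*(-122) - 104 = 5002 - 104 = 4898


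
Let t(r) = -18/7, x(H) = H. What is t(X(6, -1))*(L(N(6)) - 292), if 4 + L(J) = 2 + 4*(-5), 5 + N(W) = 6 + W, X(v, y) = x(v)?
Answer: 5652/7 ≈ 807.43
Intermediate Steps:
X(v, y) = v
t(r) = -18/7 (t(r) = -18*⅐ = -18/7)
N(W) = 1 + W (N(W) = -5 + (6 + W) = 1 + W)
L(J) = -22 (L(J) = -4 + (2 + 4*(-5)) = -4 + (2 - 20) = -4 - 18 = -22)
t(X(6, -1))*(L(N(6)) - 292) = -18*(-22 - 292)/7 = -18/7*(-314) = 5652/7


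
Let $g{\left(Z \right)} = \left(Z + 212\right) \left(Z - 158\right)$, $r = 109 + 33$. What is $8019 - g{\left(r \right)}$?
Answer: $13683$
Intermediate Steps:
$r = 142$
$g{\left(Z \right)} = \left(-158 + Z\right) \left(212 + Z\right)$ ($g{\left(Z \right)} = \left(212 + Z\right) \left(-158 + Z\right) = \left(-158 + Z\right) \left(212 + Z\right)$)
$8019 - g{\left(r \right)} = 8019 - \left(-33496 + 142^{2} + 54 \cdot 142\right) = 8019 - \left(-33496 + 20164 + 7668\right) = 8019 - -5664 = 8019 + 5664 = 13683$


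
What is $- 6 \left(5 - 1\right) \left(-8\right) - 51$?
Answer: $141$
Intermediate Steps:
$- 6 \left(5 - 1\right) \left(-8\right) - 51 = - 6 \cdot 4 \left(-8\right) - 51 = \left(-6\right) \left(-32\right) - 51 = 192 - 51 = 141$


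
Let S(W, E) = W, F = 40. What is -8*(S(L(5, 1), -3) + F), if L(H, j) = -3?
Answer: -296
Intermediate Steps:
-8*(S(L(5, 1), -3) + F) = -8*(-3 + 40) = -8*37 = -296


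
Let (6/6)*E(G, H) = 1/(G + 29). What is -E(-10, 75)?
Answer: -1/19 ≈ -0.052632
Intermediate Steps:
E(G, H) = 1/(29 + G) (E(G, H) = 1/(G + 29) = 1/(29 + G))
-E(-10, 75) = -1/(29 - 10) = -1/19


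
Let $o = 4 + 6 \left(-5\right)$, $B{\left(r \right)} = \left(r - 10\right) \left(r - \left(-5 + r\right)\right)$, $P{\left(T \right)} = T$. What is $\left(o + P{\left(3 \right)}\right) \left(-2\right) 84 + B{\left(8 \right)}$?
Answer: $3854$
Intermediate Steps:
$B{\left(r \right)} = -50 + 5 r$ ($B{\left(r \right)} = \left(-10 + r\right) 5 = -50 + 5 r$)
$o = -26$ ($o = 4 - 30 = -26$)
$\left(o + P{\left(3 \right)}\right) \left(-2\right) 84 + B{\left(8 \right)} = \left(-26 + 3\right) \left(-2\right) 84 + \left(-50 + 5 \cdot 8\right) = \left(-23\right) \left(-2\right) 84 + \left(-50 + 40\right) = 46 \cdot 84 - 10 = 3864 - 10 = 3854$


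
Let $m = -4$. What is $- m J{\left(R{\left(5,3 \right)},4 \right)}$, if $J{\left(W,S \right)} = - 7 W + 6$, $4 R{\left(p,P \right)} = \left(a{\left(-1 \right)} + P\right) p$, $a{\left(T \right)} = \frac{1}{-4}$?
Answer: $- \frac{289}{4} \approx -72.25$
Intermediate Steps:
$a{\left(T \right)} = - \frac{1}{4}$
$R{\left(p,P \right)} = \frac{p \left(- \frac{1}{4} + P\right)}{4}$ ($R{\left(p,P \right)} = \frac{\left(- \frac{1}{4} + P\right) p}{4} = \frac{p \left(- \frac{1}{4} + P\right)}{4}$)
$J{\left(W,S \right)} = 6 - 7 W$
$- m J{\left(R{\left(5,3 \right)},4 \right)} = - \left(-4\right) \left(6 - 7 \cdot \frac{1}{16} \cdot 5 \left(-1 + 4 \cdot 3\right)\right) = - \left(-4\right) \left(6 - 7 \cdot \frac{1}{16} \cdot 5 \left(-1 + 12\right)\right) = - \left(-4\right) \left(6 - 7 \cdot \frac{1}{16} \cdot 5 \cdot 11\right) = - \left(-4\right) \left(6 - \frac{385}{16}\right) = - \frac{\left(-4\right) \left(-289\right)}{16} = \left(-1\right) \frac{289}{4} = - \frac{289}{4}$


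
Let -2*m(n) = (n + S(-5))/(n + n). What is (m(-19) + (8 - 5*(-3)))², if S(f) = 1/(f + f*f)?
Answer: 1195845561/2310400 ≈ 517.59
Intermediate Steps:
S(f) = 1/(f + f²)
m(n) = -(1/20 + n)/(4*n) (m(n) = -(n + 1/((-5)*(1 - 5)))/(2*(n + n)) = -(n - ⅕/(-4))/(2*(2*n)) = -(n - ⅕*(-¼))*1/(2*n)/2 = -(n + 1/20)*1/(2*n)/2 = -(1/20 + n)*1/(2*n)/2 = -(1/20 + n)/(4*n))
(m(-19) + (8 - 5*(-3)))² = ((1/80)*(-1 - 20*(-19))/(-19) + (8 - 5*(-3)))² = ((1/80)*(-1/19)*(-1 + 380) + (8 + 15))² = ((1/80)*(-1/19)*379 + 23)² = (-379/1520 + 23)² = (34581/1520)² = 1195845561/2310400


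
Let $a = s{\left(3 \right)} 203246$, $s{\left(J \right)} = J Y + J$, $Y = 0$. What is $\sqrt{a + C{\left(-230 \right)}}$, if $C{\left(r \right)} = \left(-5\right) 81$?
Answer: $\sqrt{609333} \approx 780.6$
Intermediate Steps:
$C{\left(r \right)} = -405$
$s{\left(J \right)} = J$ ($s{\left(J \right)} = J 0 + J = 0 + J = J$)
$a = 609738$ ($a = 3 \cdot 203246 = 609738$)
$\sqrt{a + C{\left(-230 \right)}} = \sqrt{609738 - 405} = \sqrt{609333}$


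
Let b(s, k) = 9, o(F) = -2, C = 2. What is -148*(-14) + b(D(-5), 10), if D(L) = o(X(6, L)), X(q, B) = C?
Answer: 2081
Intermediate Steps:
X(q, B) = 2
D(L) = -2
-148*(-14) + b(D(-5), 10) = -148*(-14) + 9 = 2072 + 9 = 2081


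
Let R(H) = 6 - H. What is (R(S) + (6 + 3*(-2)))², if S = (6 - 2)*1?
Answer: 4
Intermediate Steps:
S = 4 (S = 4*1 = 4)
(R(S) + (6 + 3*(-2)))² = ((6 - 1*4) + (6 + 3*(-2)))² = ((6 - 4) + (6 - 6))² = (2 + 0)² = 2² = 4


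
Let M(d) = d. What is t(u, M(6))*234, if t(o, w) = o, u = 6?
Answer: 1404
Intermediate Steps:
t(u, M(6))*234 = 6*234 = 1404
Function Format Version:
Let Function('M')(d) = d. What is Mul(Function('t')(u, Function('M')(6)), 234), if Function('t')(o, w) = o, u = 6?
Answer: 1404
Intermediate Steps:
Mul(Function('t')(u, Function('M')(6)), 234) = Mul(6, 234) = 1404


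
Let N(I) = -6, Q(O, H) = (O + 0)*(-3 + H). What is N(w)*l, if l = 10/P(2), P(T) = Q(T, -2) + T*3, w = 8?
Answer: 15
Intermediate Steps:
Q(O, H) = O*(-3 + H)
P(T) = -2*T (P(T) = T*(-3 - 2) + T*3 = T*(-5) + 3*T = -5*T + 3*T = -2*T)
l = -5/2 (l = 10/((-2*2)) = 10/(-4) = 10*(-1/4) = -5/2 ≈ -2.5000)
N(w)*l = -6*(-5/2) = 15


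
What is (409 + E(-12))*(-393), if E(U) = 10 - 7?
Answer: -161916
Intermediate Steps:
E(U) = 3
(409 + E(-12))*(-393) = (409 + 3)*(-393) = 412*(-393) = -161916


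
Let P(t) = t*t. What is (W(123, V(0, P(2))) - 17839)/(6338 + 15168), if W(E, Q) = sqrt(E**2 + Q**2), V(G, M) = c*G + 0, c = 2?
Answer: -8858/10753 ≈ -0.82377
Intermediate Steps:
P(t) = t**2
V(G, M) = 2*G (V(G, M) = 2*G + 0 = 2*G)
(W(123, V(0, P(2))) - 17839)/(6338 + 15168) = (sqrt(123**2 + (2*0)**2) - 17839)/(6338 + 15168) = (sqrt(15129 + 0**2) - 17839)/21506 = (sqrt(15129 + 0) - 17839)*(1/21506) = (sqrt(15129) - 17839)*(1/21506) = (123 - 17839)*(1/21506) = -17716*1/21506 = -8858/10753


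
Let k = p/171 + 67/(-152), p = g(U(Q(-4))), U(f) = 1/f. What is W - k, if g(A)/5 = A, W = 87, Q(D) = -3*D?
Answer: 358847/4104 ≈ 87.438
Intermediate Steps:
g(A) = 5*A
p = 5/12 (p = 5/((-3*(-4))) = 5/12 ≈ 0.41667)
k = -1799/4104 (k = (5/12)/171 + 67/(-152) = (5/12)*(1/171) + 67*(-1/152) = 5/2052 - 67/152 = -1799/4104 ≈ -0.43835)
W - k = 87 - 1*(-1799/4104) = 87 + 1799/4104 = 358847/4104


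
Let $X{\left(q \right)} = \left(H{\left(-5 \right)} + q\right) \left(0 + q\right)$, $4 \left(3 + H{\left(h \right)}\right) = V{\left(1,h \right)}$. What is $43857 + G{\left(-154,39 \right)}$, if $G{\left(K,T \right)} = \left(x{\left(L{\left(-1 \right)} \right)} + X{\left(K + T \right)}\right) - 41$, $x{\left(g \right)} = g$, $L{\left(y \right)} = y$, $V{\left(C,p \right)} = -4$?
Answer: $57500$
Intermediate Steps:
$H{\left(h \right)} = -4$ ($H{\left(h \right)} = -3 + \frac{1}{4} \left(-4\right) = -3 - 1 = -4$)
$X{\left(q \right)} = q \left(-4 + q\right)$ ($X{\left(q \right)} = \left(-4 + q\right) \left(0 + q\right) = \left(-4 + q\right) q = q \left(-4 + q\right)$)
$G{\left(K,T \right)} = -42 + \left(K + T\right) \left(-4 + K + T\right)$ ($G{\left(K,T \right)} = \left(-1 + \left(K + T\right) \left(-4 + \left(K + T\right)\right)\right) - 41 = \left(-1 + \left(K + T\right) \left(-4 + K + T\right)\right) - 41 = -42 + \left(K + T\right) \left(-4 + K + T\right)$)
$43857 + G{\left(-154,39 \right)} = 43857 - \left(42 - \left(-154 + 39\right) \left(-4 - 154 + 39\right)\right) = 43857 - -13643 = 43857 + \left(-42 + 13685\right) = 43857 + 13643 = 57500$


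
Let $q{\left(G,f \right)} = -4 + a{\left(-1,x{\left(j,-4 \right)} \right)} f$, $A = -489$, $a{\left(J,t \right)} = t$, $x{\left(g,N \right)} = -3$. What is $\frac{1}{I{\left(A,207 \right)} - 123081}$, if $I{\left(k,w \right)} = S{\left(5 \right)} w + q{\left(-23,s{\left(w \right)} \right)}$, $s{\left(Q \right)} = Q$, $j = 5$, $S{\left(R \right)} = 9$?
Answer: $- \frac{1}{121843} \approx -8.2073 \cdot 10^{-6}$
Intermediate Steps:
$q{\left(G,f \right)} = -4 - 3 f$
$I{\left(k,w \right)} = -4 + 6 w$ ($I{\left(k,w \right)} = 9 w - \left(4 + 3 w\right) = -4 + 6 w$)
$\frac{1}{I{\left(A,207 \right)} - 123081} = \frac{1}{\left(-4 + 6 \cdot 207\right) - 123081} = \frac{1}{\left(-4 + 1242\right) - 123081} = \frac{1}{1238 - 123081} = \frac{1}{-121843} = - \frac{1}{121843}$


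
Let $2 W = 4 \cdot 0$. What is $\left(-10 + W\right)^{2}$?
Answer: $100$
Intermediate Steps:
$W = 0$ ($W = \frac{4 \cdot 0}{2} = \frac{1}{2} \cdot 0 = 0$)
$\left(-10 + W\right)^{2} = \left(-10 + 0\right)^{2} = \left(-10\right)^{2} = 100$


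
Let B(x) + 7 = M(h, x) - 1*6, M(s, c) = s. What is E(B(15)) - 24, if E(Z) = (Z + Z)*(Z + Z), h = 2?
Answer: 460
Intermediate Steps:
B(x) = -11 (B(x) = -7 + (2 - 1*6) = -7 + (2 - 6) = -7 - 4 = -11)
E(Z) = 4*Z² (E(Z) = (2*Z)*(2*Z) = 4*Z²)
E(B(15)) - 24 = 4*(-11)² - 24 = 4*121 - 24 = 484 - 24 = 460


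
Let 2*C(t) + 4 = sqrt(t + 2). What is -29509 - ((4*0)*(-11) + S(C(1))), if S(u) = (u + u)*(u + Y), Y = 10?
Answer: -58957/2 - 6*sqrt(3) ≈ -29489.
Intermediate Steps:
C(t) = -2 + sqrt(2 + t)/2 (C(t) = -2 + sqrt(t + 2)/2 = -2 + sqrt(2 + t)/2)
S(u) = 2*u*(10 + u) (S(u) = (u + u)*(u + 10) = (2*u)*(10 + u) = 2*u*(10 + u))
-29509 - ((4*0)*(-11) + S(C(1))) = -29509 - ((4*0)*(-11) + 2*(-2 + sqrt(2 + 1)/2)*(10 + (-2 + sqrt(2 + 1)/2))) = -29509 - (0*(-11) + 2*(-2 + sqrt(3)/2)*(10 + (-2 + sqrt(3)/2))) = -29509 - (0 + 2*(-2 + sqrt(3)/2)*(8 + sqrt(3)/2)) = -29509 - 2*(-2 + sqrt(3)/2)*(8 + sqrt(3)/2)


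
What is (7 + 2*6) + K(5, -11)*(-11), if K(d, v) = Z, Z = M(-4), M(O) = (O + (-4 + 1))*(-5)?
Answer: -366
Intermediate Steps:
M(O) = 15 - 5*O (M(O) = (O - 3)*(-5) = (-3 + O)*(-5) = 15 - 5*O)
Z = 35 (Z = 15 - 5*(-4) = 15 + 20 = 35)
K(d, v) = 35
(7 + 2*6) + K(5, -11)*(-11) = (7 + 2*6) + 35*(-11) = (7 + 12) - 385 = 19 - 385 = -366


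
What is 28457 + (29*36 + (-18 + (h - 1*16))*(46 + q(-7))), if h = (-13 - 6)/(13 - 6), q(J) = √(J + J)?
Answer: 194685/7 - 257*I*√14/7 ≈ 27812.0 - 137.37*I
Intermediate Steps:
q(J) = √2*√J (q(J) = √(2*J) = √2*√J)
h = -19/7 ≈ -2.7143
28457 + (29*36 + (-18 + (h - 1*16))*(46 + q(-7))) = 28457 + (29*36 + (-18 + (-19/7 - 1*16))*(46 + √2*√(-7))) = 28457 + (1044 + (-18 + (-19/7 - 16))*(46 + √2*(I*√7))) = 28457 + (1044 + (-18 - 131/7)*(46 + I*√14)) = 28457 + (1044 - 257*(46 + I*√14)/7) = 28457 + (1044 + (-11822/7 - 257*I*√14/7)) = 28457 + (-4514/7 - 257*I*√14/7) = 194685/7 - 257*I*√14/7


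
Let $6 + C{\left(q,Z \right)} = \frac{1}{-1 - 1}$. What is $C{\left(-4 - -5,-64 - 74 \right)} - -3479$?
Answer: $\frac{6945}{2} \approx 3472.5$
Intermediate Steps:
$C{\left(q,Z \right)} = - \frac{13}{2}$ ($C{\left(q,Z \right)} = -6 + \frac{1}{-1 - 1} = -6 + \frac{1}{-2} = -6 - \frac{1}{2} = - \frac{13}{2}$)
$C{\left(-4 - -5,-64 - 74 \right)} - -3479 = - \frac{13}{2} - -3479 = - \frac{13}{2} + 3479 = \frac{6945}{2}$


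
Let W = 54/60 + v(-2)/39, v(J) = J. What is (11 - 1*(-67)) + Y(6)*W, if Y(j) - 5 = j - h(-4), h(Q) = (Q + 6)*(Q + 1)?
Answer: 36047/390 ≈ 92.428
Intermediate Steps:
W = 331/390 (W = 54/60 - 2/39 = 54*(1/60) - 2*1/39 = 9/10 - 2/39 = 331/390 ≈ 0.84872)
h(Q) = (1 + Q)*(6 + Q) (h(Q) = (6 + Q)*(1 + Q) = (1 + Q)*(6 + Q))
Y(j) = 11 + j (Y(j) = 5 + (j - (6 + (-4)**2 + 7*(-4))) = 5 + (j - (6 + 16 - 28)) = 5 + (j - 1*(-6)) = 5 + (j + 6) = 5 + (6 + j) = 11 + j)
(11 - 1*(-67)) + Y(6)*W = (11 - 1*(-67)) + (11 + 6)*(331/390) = (11 + 67) + 17*(331/390) = 78 + 5627/390 = 36047/390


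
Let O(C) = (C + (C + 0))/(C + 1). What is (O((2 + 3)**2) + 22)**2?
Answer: 96721/169 ≈ 572.31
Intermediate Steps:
O(C) = 2*C/(1 + C) (O(C) = (C + C)/(1 + C) = (2*C)/(1 + C) = 2*C/(1 + C))
(O((2 + 3)**2) + 22)**2 = (2*(2 + 3)**2/(1 + (2 + 3)**2) + 22)**2 = (2*5**2/(1 + 5**2) + 22)**2 = (2*25/(1 + 25) + 22)**2 = (2*25/26 + 22)**2 = (2*25*(1/26) + 22)**2 = (25/13 + 22)**2 = (311/13)**2 = 96721/169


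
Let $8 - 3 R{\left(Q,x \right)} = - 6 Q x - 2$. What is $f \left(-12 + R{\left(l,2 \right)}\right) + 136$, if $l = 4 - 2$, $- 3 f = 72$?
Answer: $152$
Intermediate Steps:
$f = -24$ ($f = \left(- \frac{1}{3}\right) 72 = -24$)
$l = 2$
$R{\left(Q,x \right)} = \frac{10}{3} + 2 Q x$ ($R{\left(Q,x \right)} = \frac{8}{3} - \frac{- 6 Q x - 2}{3} = \frac{8}{3} - \frac{-2 - 6 Q x}{3} = \frac{8}{3} + \left(\frac{2}{3} + 2 Q x\right) = \frac{10}{3} + 2 Q x$)
$f \left(-12 + R{\left(l,2 \right)}\right) + 136 = - 24 \left(-12 + \left(\frac{10}{3} + 2 \cdot 2 \cdot 2\right)\right) + 136 = - 24 \left(-12 + \left(\frac{10}{3} + 8\right)\right) + 136 = - 24 \left(-12 + \frac{34}{3}\right) + 136 = \left(-24\right) \left(- \frac{2}{3}\right) + 136 = 16 + 136 = 152$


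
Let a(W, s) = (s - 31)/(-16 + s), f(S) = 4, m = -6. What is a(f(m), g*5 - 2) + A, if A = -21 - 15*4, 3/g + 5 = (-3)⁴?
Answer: -35700/451 ≈ -79.157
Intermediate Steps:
g = 3/76 (g = 3/(-5 + (-3)⁴) = 3/(-5 + 81) = 3/76 ≈ 0.039474)
A = -81 (A = -21 - 60 = -81)
a(W, s) = (-31 + s)/(-16 + s)
a(f(m), g*5 - 2) + A = (-31 + ((3/76)*5 - 2))/(-16 + ((3/76)*5 - 2)) - 81 = (-31 + (15/76 - 2))/(-16 + (15/76 - 2)) - 81 = (-31 - 137/76)/(-16 - 137/76) - 81 = -2493/76/(-1353/76) - 81 = -76/1353*(-2493/76) - 81 = 831/451 - 81 = -35700/451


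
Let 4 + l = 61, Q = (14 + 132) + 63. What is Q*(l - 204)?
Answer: -30723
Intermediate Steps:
Q = 209 (Q = 146 + 63 = 209)
l = 57 (l = -4 + 61 = 57)
Q*(l - 204) = 209*(57 - 204) = 209*(-147) = -30723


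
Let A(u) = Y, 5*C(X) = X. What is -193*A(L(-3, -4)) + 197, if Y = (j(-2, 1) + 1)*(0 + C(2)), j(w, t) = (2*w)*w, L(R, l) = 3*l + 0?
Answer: -2489/5 ≈ -497.80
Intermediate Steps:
L(R, l) = 3*l
C(X) = X/5
j(w, t) = 2*w**2
Y = 18/5 (Y = (2*(-2)**2 + 1)*(0 + (1/5)*2) = (2*4 + 1)*(0 + 2/5) = (8 + 1)*(2/5) = 9*(2/5) = 18/5 ≈ 3.6000)
A(u) = 18/5
-193*A(L(-3, -4)) + 197 = -193*18/5 + 197 = -3474/5 + 197 = -2489/5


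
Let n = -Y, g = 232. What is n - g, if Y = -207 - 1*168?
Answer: 143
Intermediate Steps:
Y = -375 (Y = -207 - 168 = -375)
n = 375 (n = -1*(-375) = 375)
n - g = 375 - 1*232 = 375 - 232 = 143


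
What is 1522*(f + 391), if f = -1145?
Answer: -1147588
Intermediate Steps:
1522*(f + 391) = 1522*(-1145 + 391) = 1522*(-754) = -1147588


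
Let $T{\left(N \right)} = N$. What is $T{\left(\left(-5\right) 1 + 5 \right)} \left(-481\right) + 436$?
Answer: $436$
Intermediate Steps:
$T{\left(\left(-5\right) 1 + 5 \right)} \left(-481\right) + 436 = \left(\left(-5\right) 1 + 5\right) \left(-481\right) + 436 = \left(-5 + 5\right) \left(-481\right) + 436 = 0 \left(-481\right) + 436 = 0 + 436 = 436$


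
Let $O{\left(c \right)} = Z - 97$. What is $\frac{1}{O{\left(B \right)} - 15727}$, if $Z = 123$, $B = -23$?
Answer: $- \frac{1}{15701} \approx -6.369 \cdot 10^{-5}$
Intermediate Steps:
$O{\left(c \right)} = 26$ ($O{\left(c \right)} = 123 - 97 = 26$)
$\frac{1}{O{\left(B \right)} - 15727} = \frac{1}{26 - 15727} = \frac{1}{-15701} = - \frac{1}{15701}$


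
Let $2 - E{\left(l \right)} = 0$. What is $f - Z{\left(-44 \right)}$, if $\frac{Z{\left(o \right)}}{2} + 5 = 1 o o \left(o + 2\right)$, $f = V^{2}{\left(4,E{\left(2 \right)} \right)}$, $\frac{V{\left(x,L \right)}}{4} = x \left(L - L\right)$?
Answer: $162634$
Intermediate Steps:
$E{\left(l \right)} = 2$ ($E{\left(l \right)} = 2 - 0 = 2 + 0 = 2$)
$V{\left(x,L \right)} = 0$ ($V{\left(x,L \right)} = 4 x \left(L - L\right) = 4 x 0 = 4 \cdot 0 = 0$)
$f = 0$ ($f = 0^{2} = 0$)
$Z{\left(o \right)} = -10 + 2 o^{2} \left(2 + o\right)$ ($Z{\left(o \right)} = -10 + 2 \cdot 1 o o \left(o + 2\right) = -10 + 2 o o \left(2 + o\right) = -10 + 2 o^{2} \left(2 + o\right)$)
$f - Z{\left(-44 \right)} = 0 - \left(-10 + 2 \left(-44\right)^{3} + 4 \left(-44\right)^{2}\right) = 0 - \left(-10 + 2 \left(-85184\right) + 4 \cdot 1936\right) = 0 - \left(-10 - 170368 + 7744\right) = 0 - -162634 = 0 + 162634 = 162634$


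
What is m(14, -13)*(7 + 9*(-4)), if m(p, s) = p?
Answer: -406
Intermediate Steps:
m(14, -13)*(7 + 9*(-4)) = 14*(7 + 9*(-4)) = 14*(7 - 36) = 14*(-29) = -406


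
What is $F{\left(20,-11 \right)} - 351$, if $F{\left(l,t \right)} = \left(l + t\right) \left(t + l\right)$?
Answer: $-270$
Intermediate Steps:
$F{\left(l,t \right)} = \left(l + t\right)^{2}$ ($F{\left(l,t \right)} = \left(l + t\right) \left(l + t\right) = \left(l + t\right)^{2}$)
$F{\left(20,-11 \right)} - 351 = \left(20 - 11\right)^{2} - 351 = 9^{2} - 351 = 81 - 351 = -270$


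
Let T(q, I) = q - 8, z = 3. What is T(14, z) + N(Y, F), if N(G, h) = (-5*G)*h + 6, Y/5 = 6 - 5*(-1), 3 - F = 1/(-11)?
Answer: -838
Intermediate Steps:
F = 34/11 (F = 3 - 1/(-11) = 3 - 1*(-1/11) = 3 + 1/11 = 34/11 ≈ 3.0909)
T(q, I) = -8 + q
Y = 55 (Y = 5*(6 - 5*(-1)) = 5*(6 + 5) = 5*11 = 55)
N(G, h) = 6 - 5*G*h (N(G, h) = -5*G*h + 6 = 6 - 5*G*h)
T(14, z) + N(Y, F) = (-8 + 14) + (6 - 5*55*34/11) = 6 + (6 - 850) = 6 - 844 = -838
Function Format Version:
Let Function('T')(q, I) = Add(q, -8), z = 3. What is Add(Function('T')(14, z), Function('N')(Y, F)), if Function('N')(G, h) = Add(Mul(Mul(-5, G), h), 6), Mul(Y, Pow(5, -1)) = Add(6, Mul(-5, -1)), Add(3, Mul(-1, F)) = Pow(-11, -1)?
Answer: -838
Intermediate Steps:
F = Rational(34, 11) (F = Add(3, Mul(-1, Pow(-11, -1))) = Add(3, Mul(-1, Rational(-1, 11))) = Add(3, Rational(1, 11)) = Rational(34, 11) ≈ 3.0909)
Function('T')(q, I) = Add(-8, q)
Y = 55 (Y = Mul(5, Add(6, Mul(-5, -1))) = Mul(5, Add(6, 5)) = Mul(5, 11) = 55)
Function('N')(G, h) = Add(6, Mul(-5, G, h)) (Function('N')(G, h) = Add(Mul(-5, G, h), 6) = Add(6, Mul(-5, G, h)))
Add(Function('T')(14, z), Function('N')(Y, F)) = Add(Add(-8, 14), Add(6, Mul(-5, 55, Rational(34, 11)))) = Add(6, Add(6, -850)) = Add(6, -844) = -838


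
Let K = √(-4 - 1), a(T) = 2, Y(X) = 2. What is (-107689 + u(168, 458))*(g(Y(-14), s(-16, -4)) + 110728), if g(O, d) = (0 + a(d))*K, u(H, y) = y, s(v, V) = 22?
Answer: -11873474168 - 214462*I*√5 ≈ -1.1873e+10 - 4.7955e+5*I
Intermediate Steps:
K = I*√5 (K = √(-5) = I*√5 ≈ 2.2361*I)
g(O, d) = 2*I*√5 (g(O, d) = (0 + 2)*(I*√5) = 2*(I*√5) = 2*I*√5)
(-107689 + u(168, 458))*(g(Y(-14), s(-16, -4)) + 110728) = (-107689 + 458)*(2*I*√5 + 110728) = -107231*(110728 + 2*I*√5) = -11873474168 - 214462*I*√5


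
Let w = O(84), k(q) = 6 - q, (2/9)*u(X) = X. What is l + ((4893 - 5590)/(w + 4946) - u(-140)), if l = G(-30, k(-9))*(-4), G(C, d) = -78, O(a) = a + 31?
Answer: 4766765/5061 ≈ 941.86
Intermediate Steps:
O(a) = 31 + a
u(X) = 9*X/2
w = 115 (w = 31 + 84 = 115)
l = 312 (l = -78*(-4) = 312)
l + ((4893 - 5590)/(w + 4946) - u(-140)) = 312 + ((4893 - 5590)/(115 + 4946) - 9*(-140)/2) = 312 + (-697/5061 - 1*(-630)) = 312 + (-697*1/5061 + 630) = 312 + (-697/5061 + 630) = 312 + 3187733/5061 = 4766765/5061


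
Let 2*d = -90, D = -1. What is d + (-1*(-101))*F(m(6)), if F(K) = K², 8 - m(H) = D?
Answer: 8136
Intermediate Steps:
m(H) = 9 (m(H) = 8 - 1*(-1) = 8 + 1 = 9)
d = -45 (d = (½)*(-90) = -45)
d + (-1*(-101))*F(m(6)) = -45 - 1*(-101)*9² = -45 + 101*81 = -45 + 8181 = 8136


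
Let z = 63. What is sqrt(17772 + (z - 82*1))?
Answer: sqrt(17753) ≈ 133.24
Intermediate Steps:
sqrt(17772 + (z - 82*1)) = sqrt(17772 + (63 - 82*1)) = sqrt(17772 + (63 - 82)) = sqrt(17772 - 19) = sqrt(17753)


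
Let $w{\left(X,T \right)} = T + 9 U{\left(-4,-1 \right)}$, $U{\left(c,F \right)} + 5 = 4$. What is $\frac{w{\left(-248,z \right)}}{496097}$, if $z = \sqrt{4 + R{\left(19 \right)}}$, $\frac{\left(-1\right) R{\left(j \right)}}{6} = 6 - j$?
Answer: $- \frac{9}{496097} + \frac{\sqrt{82}}{496097} \approx 1.1164 \cdot 10^{-7}$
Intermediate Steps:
$R{\left(j \right)} = -36 + 6 j$ ($R{\left(j \right)} = - 6 \left(6 - j\right) = -36 + 6 j$)
$U{\left(c,F \right)} = -1$ ($U{\left(c,F \right)} = -5 + 4 = -1$)
$z = \sqrt{82}$ ($z = \sqrt{4 + \left(-36 + 6 \cdot 19\right)} = \sqrt{4 + \left(-36 + 114\right)} = \sqrt{4 + 78} = \sqrt{82} \approx 9.0554$)
$w{\left(X,T \right)} = -9 + T$ ($w{\left(X,T \right)} = T + 9 \left(-1\right) = T - 9 = -9 + T$)
$\frac{w{\left(-248,z \right)}}{496097} = \frac{-9 + \sqrt{82}}{496097} = \left(-9 + \sqrt{82}\right) \frac{1}{496097} = - \frac{9}{496097} + \frac{\sqrt{82}}{496097}$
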